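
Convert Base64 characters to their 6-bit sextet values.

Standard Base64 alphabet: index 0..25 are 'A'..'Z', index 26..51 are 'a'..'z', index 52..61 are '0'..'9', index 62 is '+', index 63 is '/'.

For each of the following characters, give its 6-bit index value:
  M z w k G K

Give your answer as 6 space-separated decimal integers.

'M': A..Z range, ord('M') − ord('A') = 12
'z': a..z range, 26 + ord('z') − ord('a') = 51
'w': a..z range, 26 + ord('w') − ord('a') = 48
'k': a..z range, 26 + ord('k') − ord('a') = 36
'G': A..Z range, ord('G') − ord('A') = 6
'K': A..Z range, ord('K') − ord('A') = 10

Answer: 12 51 48 36 6 10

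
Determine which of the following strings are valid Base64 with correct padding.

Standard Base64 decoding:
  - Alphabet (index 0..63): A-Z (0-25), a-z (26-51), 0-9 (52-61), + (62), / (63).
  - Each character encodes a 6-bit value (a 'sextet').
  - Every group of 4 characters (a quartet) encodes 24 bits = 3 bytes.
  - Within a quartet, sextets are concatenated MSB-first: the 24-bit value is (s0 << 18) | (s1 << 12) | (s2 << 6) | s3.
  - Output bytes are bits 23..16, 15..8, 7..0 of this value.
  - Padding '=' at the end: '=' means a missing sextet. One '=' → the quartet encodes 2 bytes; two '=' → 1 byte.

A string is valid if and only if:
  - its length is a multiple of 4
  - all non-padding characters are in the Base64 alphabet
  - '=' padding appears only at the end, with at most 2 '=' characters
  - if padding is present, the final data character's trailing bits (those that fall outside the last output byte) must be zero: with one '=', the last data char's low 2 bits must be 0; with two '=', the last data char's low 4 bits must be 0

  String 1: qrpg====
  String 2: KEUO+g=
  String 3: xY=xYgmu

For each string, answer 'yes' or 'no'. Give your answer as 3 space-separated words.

Answer: no no no

Derivation:
String 1: 'qrpg====' → invalid (4 pad chars (max 2))
String 2: 'KEUO+g=' → invalid (len=7 not mult of 4)
String 3: 'xY=xYgmu' → invalid (bad char(s): ['=']; '=' in middle)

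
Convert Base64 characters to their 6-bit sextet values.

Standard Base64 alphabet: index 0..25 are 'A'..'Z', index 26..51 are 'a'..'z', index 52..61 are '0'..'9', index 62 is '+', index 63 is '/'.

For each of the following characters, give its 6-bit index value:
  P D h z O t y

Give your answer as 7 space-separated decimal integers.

'P': A..Z range, ord('P') − ord('A') = 15
'D': A..Z range, ord('D') − ord('A') = 3
'h': a..z range, 26 + ord('h') − ord('a') = 33
'z': a..z range, 26 + ord('z') − ord('a') = 51
'O': A..Z range, ord('O') − ord('A') = 14
't': a..z range, 26 + ord('t') − ord('a') = 45
'y': a..z range, 26 + ord('y') − ord('a') = 50

Answer: 15 3 33 51 14 45 50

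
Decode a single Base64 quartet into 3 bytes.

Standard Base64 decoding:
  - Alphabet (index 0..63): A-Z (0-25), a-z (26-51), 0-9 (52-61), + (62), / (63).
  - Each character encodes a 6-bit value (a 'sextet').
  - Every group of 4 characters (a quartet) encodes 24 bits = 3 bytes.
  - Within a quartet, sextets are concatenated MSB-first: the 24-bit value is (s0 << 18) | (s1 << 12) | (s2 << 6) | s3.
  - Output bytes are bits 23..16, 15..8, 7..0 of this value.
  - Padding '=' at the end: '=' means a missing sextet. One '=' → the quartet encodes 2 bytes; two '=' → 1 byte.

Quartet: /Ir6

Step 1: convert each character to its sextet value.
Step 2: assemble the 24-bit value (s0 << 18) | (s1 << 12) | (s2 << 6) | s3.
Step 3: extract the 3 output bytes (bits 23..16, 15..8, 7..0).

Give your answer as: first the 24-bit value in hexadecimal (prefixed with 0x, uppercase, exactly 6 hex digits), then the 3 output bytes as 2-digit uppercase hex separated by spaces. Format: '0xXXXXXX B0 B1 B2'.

Sextets: /=63, I=8, r=43, 6=58
24-bit: (63<<18) | (8<<12) | (43<<6) | 58
      = 0xFC0000 | 0x008000 | 0x000AC0 | 0x00003A
      = 0xFC8AFA
Bytes: (v>>16)&0xFF=FC, (v>>8)&0xFF=8A, v&0xFF=FA

Answer: 0xFC8AFA FC 8A FA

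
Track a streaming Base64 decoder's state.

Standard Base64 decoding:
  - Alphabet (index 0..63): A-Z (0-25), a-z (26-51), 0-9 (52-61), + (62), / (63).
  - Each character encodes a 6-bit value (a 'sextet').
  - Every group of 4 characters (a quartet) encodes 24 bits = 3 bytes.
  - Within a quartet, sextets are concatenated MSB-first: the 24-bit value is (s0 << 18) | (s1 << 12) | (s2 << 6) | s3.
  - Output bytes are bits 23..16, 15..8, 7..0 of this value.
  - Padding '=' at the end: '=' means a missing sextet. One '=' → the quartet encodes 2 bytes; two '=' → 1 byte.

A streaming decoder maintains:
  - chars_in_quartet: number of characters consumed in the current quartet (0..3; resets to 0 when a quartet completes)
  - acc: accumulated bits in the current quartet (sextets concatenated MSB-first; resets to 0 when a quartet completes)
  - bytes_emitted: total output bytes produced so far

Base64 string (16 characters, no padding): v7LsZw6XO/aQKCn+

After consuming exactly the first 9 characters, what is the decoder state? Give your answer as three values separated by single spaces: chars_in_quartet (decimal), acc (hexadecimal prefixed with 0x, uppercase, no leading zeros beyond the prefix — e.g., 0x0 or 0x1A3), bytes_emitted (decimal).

After char 0 ('v'=47): chars_in_quartet=1 acc=0x2F bytes_emitted=0
After char 1 ('7'=59): chars_in_quartet=2 acc=0xBFB bytes_emitted=0
After char 2 ('L'=11): chars_in_quartet=3 acc=0x2FECB bytes_emitted=0
After char 3 ('s'=44): chars_in_quartet=4 acc=0xBFB2EC -> emit BF B2 EC, reset; bytes_emitted=3
After char 4 ('Z'=25): chars_in_quartet=1 acc=0x19 bytes_emitted=3
After char 5 ('w'=48): chars_in_quartet=2 acc=0x670 bytes_emitted=3
After char 6 ('6'=58): chars_in_quartet=3 acc=0x19C3A bytes_emitted=3
After char 7 ('X'=23): chars_in_quartet=4 acc=0x670E97 -> emit 67 0E 97, reset; bytes_emitted=6
After char 8 ('O'=14): chars_in_quartet=1 acc=0xE bytes_emitted=6

Answer: 1 0xE 6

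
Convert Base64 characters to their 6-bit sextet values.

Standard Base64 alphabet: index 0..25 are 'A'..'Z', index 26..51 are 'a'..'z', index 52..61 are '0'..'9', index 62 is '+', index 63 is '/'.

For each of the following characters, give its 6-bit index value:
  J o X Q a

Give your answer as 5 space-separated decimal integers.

Answer: 9 40 23 16 26

Derivation:
'J': A..Z range, ord('J') − ord('A') = 9
'o': a..z range, 26 + ord('o') − ord('a') = 40
'X': A..Z range, ord('X') − ord('A') = 23
'Q': A..Z range, ord('Q') − ord('A') = 16
'a': a..z range, 26 + ord('a') − ord('a') = 26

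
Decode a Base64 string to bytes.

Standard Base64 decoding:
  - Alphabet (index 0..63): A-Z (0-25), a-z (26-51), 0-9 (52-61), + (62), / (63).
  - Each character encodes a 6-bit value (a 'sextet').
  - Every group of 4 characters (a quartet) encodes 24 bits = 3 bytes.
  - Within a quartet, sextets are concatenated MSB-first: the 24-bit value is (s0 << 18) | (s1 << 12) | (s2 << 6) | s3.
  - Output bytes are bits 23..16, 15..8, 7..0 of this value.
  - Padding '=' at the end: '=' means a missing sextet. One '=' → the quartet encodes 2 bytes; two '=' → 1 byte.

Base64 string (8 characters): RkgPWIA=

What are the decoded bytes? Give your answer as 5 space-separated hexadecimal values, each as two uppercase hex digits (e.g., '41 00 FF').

Answer: 46 48 0F 58 80

Derivation:
After char 0 ('R'=17): chars_in_quartet=1 acc=0x11 bytes_emitted=0
After char 1 ('k'=36): chars_in_quartet=2 acc=0x464 bytes_emitted=0
After char 2 ('g'=32): chars_in_quartet=3 acc=0x11920 bytes_emitted=0
After char 3 ('P'=15): chars_in_quartet=4 acc=0x46480F -> emit 46 48 0F, reset; bytes_emitted=3
After char 4 ('W'=22): chars_in_quartet=1 acc=0x16 bytes_emitted=3
After char 5 ('I'=8): chars_in_quartet=2 acc=0x588 bytes_emitted=3
After char 6 ('A'=0): chars_in_quartet=3 acc=0x16200 bytes_emitted=3
Padding '=': partial quartet acc=0x16200 -> emit 58 80; bytes_emitted=5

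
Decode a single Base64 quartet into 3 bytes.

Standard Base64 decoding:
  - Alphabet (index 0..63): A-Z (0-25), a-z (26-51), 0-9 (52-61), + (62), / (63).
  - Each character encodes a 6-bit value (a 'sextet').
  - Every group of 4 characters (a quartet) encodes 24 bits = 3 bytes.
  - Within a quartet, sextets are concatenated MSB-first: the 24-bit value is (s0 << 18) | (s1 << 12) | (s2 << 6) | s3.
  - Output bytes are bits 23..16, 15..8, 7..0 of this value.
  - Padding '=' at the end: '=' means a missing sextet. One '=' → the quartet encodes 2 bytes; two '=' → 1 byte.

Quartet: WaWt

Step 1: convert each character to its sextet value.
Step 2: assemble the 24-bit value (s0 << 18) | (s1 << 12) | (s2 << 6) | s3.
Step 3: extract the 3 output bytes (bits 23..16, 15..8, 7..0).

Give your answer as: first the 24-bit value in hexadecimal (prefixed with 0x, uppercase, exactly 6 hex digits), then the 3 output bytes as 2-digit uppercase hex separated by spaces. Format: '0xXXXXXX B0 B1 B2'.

Answer: 0x59A5AD 59 A5 AD

Derivation:
Sextets: W=22, a=26, W=22, t=45
24-bit: (22<<18) | (26<<12) | (22<<6) | 45
      = 0x580000 | 0x01A000 | 0x000580 | 0x00002D
      = 0x59A5AD
Bytes: (v>>16)&0xFF=59, (v>>8)&0xFF=A5, v&0xFF=AD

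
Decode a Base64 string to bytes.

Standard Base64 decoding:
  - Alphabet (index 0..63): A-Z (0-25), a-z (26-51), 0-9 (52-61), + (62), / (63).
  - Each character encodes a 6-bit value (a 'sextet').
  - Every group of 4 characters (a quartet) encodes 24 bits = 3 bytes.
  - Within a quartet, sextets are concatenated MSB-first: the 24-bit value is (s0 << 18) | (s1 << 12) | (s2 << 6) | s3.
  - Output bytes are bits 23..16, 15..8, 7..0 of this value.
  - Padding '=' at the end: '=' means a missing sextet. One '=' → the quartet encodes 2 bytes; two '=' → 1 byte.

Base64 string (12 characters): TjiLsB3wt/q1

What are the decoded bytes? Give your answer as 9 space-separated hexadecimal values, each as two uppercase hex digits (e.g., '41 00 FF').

Answer: 4E 38 8B B0 1D F0 B7 FA B5

Derivation:
After char 0 ('T'=19): chars_in_quartet=1 acc=0x13 bytes_emitted=0
After char 1 ('j'=35): chars_in_quartet=2 acc=0x4E3 bytes_emitted=0
After char 2 ('i'=34): chars_in_quartet=3 acc=0x138E2 bytes_emitted=0
After char 3 ('L'=11): chars_in_quartet=4 acc=0x4E388B -> emit 4E 38 8B, reset; bytes_emitted=3
After char 4 ('s'=44): chars_in_quartet=1 acc=0x2C bytes_emitted=3
After char 5 ('B'=1): chars_in_quartet=2 acc=0xB01 bytes_emitted=3
After char 6 ('3'=55): chars_in_quartet=3 acc=0x2C077 bytes_emitted=3
After char 7 ('w'=48): chars_in_quartet=4 acc=0xB01DF0 -> emit B0 1D F0, reset; bytes_emitted=6
After char 8 ('t'=45): chars_in_quartet=1 acc=0x2D bytes_emitted=6
After char 9 ('/'=63): chars_in_quartet=2 acc=0xB7F bytes_emitted=6
After char 10 ('q'=42): chars_in_quartet=3 acc=0x2DFEA bytes_emitted=6
After char 11 ('1'=53): chars_in_quartet=4 acc=0xB7FAB5 -> emit B7 FA B5, reset; bytes_emitted=9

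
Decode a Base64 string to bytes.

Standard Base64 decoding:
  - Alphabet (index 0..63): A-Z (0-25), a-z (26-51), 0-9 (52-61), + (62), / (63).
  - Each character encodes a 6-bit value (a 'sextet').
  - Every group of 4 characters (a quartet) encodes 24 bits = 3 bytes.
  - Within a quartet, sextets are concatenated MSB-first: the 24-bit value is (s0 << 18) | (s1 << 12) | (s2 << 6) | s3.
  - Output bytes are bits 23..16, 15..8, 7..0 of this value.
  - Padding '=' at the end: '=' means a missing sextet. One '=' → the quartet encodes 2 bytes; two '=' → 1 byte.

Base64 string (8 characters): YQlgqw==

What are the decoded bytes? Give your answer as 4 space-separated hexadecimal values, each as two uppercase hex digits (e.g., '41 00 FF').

Answer: 61 09 60 AB

Derivation:
After char 0 ('Y'=24): chars_in_quartet=1 acc=0x18 bytes_emitted=0
After char 1 ('Q'=16): chars_in_quartet=2 acc=0x610 bytes_emitted=0
After char 2 ('l'=37): chars_in_quartet=3 acc=0x18425 bytes_emitted=0
After char 3 ('g'=32): chars_in_quartet=4 acc=0x610960 -> emit 61 09 60, reset; bytes_emitted=3
After char 4 ('q'=42): chars_in_quartet=1 acc=0x2A bytes_emitted=3
After char 5 ('w'=48): chars_in_quartet=2 acc=0xAB0 bytes_emitted=3
Padding '==': partial quartet acc=0xAB0 -> emit AB; bytes_emitted=4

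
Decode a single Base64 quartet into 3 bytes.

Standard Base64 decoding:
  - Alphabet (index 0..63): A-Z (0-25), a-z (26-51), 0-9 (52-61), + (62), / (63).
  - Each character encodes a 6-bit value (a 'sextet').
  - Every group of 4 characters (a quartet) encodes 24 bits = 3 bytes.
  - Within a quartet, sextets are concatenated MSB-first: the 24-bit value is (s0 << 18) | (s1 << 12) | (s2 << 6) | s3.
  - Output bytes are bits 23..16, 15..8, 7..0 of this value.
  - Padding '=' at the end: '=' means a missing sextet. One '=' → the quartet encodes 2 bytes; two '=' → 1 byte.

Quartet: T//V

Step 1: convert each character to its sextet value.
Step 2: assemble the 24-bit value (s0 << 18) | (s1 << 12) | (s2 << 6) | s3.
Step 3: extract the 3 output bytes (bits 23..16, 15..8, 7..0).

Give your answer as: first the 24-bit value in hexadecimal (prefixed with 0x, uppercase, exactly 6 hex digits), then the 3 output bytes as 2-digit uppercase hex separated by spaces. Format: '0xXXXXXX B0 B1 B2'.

Sextets: T=19, /=63, /=63, V=21
24-bit: (19<<18) | (63<<12) | (63<<6) | 21
      = 0x4C0000 | 0x03F000 | 0x000FC0 | 0x000015
      = 0x4FFFD5
Bytes: (v>>16)&0xFF=4F, (v>>8)&0xFF=FF, v&0xFF=D5

Answer: 0x4FFFD5 4F FF D5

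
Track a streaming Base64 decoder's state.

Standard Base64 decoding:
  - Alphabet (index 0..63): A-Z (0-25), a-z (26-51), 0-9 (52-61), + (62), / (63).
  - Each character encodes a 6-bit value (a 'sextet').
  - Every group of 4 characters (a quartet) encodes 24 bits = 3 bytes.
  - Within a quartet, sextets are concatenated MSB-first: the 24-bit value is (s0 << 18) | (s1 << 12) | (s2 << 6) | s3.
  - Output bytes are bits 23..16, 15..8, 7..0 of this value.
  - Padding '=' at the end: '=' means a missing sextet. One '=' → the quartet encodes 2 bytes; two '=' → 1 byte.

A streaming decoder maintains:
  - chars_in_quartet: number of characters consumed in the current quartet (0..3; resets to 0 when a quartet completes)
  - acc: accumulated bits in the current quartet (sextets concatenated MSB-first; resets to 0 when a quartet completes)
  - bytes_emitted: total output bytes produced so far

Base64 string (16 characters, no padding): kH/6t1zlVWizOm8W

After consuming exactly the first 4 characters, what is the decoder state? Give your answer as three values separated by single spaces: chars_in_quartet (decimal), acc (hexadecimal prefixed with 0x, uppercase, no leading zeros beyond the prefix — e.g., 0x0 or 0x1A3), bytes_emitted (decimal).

Answer: 0 0x0 3

Derivation:
After char 0 ('k'=36): chars_in_quartet=1 acc=0x24 bytes_emitted=0
After char 1 ('H'=7): chars_in_quartet=2 acc=0x907 bytes_emitted=0
After char 2 ('/'=63): chars_in_quartet=3 acc=0x241FF bytes_emitted=0
After char 3 ('6'=58): chars_in_quartet=4 acc=0x907FFA -> emit 90 7F FA, reset; bytes_emitted=3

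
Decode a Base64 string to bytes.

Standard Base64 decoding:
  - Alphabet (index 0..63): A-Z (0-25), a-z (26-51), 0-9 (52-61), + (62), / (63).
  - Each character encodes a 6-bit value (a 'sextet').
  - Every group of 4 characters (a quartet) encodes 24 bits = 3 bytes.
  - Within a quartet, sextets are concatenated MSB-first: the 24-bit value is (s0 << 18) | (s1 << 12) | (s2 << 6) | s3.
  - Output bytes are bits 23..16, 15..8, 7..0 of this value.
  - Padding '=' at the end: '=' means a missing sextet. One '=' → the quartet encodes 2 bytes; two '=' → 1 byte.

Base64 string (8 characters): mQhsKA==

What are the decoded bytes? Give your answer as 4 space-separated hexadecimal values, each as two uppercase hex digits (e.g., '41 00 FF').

Answer: 99 08 6C 28

Derivation:
After char 0 ('m'=38): chars_in_quartet=1 acc=0x26 bytes_emitted=0
After char 1 ('Q'=16): chars_in_quartet=2 acc=0x990 bytes_emitted=0
After char 2 ('h'=33): chars_in_quartet=3 acc=0x26421 bytes_emitted=0
After char 3 ('s'=44): chars_in_quartet=4 acc=0x99086C -> emit 99 08 6C, reset; bytes_emitted=3
After char 4 ('K'=10): chars_in_quartet=1 acc=0xA bytes_emitted=3
After char 5 ('A'=0): chars_in_quartet=2 acc=0x280 bytes_emitted=3
Padding '==': partial quartet acc=0x280 -> emit 28; bytes_emitted=4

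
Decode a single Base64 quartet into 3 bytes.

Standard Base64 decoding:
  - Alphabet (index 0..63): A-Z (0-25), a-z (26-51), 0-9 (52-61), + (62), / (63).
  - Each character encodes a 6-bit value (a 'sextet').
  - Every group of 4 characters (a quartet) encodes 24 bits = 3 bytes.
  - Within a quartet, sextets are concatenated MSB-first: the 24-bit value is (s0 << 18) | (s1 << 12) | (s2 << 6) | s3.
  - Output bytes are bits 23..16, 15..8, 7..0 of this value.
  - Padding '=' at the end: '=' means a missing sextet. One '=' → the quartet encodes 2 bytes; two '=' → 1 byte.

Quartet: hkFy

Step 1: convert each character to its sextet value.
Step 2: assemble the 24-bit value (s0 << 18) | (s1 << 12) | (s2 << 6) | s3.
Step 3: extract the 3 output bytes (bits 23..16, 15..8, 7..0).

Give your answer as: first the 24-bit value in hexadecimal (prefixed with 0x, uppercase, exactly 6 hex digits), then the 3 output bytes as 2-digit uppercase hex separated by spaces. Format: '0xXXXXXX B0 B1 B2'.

Sextets: h=33, k=36, F=5, y=50
24-bit: (33<<18) | (36<<12) | (5<<6) | 50
      = 0x840000 | 0x024000 | 0x000140 | 0x000032
      = 0x864172
Bytes: (v>>16)&0xFF=86, (v>>8)&0xFF=41, v&0xFF=72

Answer: 0x864172 86 41 72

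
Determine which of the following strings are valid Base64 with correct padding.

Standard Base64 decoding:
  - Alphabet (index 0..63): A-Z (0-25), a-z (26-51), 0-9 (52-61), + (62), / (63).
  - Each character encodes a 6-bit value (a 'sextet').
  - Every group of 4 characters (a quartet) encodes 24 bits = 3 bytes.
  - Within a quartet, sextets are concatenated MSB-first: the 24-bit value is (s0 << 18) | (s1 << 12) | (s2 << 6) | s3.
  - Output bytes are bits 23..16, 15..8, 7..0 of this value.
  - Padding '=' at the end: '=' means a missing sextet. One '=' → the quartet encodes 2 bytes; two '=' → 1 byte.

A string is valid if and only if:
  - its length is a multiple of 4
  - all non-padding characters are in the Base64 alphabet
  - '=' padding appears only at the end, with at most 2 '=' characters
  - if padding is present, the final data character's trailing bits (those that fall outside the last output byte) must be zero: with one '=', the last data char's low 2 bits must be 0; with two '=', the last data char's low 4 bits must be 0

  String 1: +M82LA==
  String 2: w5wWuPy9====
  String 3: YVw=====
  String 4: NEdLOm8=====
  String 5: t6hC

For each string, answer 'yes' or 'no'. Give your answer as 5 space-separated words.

Answer: yes no no no yes

Derivation:
String 1: '+M82LA==' → valid
String 2: 'w5wWuPy9====' → invalid (4 pad chars (max 2))
String 3: 'YVw=====' → invalid (5 pad chars (max 2))
String 4: 'NEdLOm8=====' → invalid (5 pad chars (max 2))
String 5: 't6hC' → valid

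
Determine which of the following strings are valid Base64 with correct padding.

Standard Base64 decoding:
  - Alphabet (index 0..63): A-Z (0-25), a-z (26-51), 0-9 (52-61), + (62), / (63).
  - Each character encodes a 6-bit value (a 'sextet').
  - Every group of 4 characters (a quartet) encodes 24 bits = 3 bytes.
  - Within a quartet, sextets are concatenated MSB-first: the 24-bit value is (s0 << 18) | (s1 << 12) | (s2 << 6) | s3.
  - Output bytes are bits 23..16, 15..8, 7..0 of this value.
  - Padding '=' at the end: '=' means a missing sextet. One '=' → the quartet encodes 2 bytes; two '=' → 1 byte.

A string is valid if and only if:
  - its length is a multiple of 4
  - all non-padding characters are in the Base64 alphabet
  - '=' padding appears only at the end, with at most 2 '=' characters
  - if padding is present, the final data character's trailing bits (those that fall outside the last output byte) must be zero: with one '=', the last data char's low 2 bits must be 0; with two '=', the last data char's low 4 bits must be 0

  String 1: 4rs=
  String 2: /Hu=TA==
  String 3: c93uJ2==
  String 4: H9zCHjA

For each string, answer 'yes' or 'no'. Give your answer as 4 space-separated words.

String 1: '4rs=' → valid
String 2: '/Hu=TA==' → invalid (bad char(s): ['=']; '=' in middle)
String 3: 'c93uJ2==' → invalid (bad trailing bits)
String 4: 'H9zCHjA' → invalid (len=7 not mult of 4)

Answer: yes no no no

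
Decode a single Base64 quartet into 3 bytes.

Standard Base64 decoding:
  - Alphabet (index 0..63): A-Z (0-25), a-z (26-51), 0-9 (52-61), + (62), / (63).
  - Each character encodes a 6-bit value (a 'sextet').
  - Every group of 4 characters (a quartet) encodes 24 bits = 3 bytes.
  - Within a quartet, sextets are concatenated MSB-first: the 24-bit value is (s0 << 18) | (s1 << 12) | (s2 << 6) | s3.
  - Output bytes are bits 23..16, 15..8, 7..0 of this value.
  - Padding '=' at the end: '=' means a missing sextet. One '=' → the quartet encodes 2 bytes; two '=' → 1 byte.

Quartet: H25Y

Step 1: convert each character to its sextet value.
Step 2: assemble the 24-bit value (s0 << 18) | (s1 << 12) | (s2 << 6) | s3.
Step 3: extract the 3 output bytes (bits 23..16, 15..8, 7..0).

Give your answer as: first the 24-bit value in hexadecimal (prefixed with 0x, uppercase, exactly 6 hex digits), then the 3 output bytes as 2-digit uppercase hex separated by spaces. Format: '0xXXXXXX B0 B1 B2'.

Sextets: H=7, 2=54, 5=57, Y=24
24-bit: (7<<18) | (54<<12) | (57<<6) | 24
      = 0x1C0000 | 0x036000 | 0x000E40 | 0x000018
      = 0x1F6E58
Bytes: (v>>16)&0xFF=1F, (v>>8)&0xFF=6E, v&0xFF=58

Answer: 0x1F6E58 1F 6E 58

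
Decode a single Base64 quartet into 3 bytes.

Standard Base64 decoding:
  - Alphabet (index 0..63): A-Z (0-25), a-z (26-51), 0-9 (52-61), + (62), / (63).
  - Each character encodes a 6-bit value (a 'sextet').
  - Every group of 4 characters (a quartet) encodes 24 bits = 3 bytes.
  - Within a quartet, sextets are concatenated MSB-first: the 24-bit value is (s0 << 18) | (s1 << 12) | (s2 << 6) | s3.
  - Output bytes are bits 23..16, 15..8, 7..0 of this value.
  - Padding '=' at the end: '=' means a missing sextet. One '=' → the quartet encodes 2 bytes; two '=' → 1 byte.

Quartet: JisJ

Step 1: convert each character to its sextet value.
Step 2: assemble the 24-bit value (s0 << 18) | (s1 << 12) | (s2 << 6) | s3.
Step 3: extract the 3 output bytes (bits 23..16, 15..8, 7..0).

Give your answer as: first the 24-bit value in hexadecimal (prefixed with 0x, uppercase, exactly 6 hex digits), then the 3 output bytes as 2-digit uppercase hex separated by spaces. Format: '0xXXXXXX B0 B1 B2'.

Sextets: J=9, i=34, s=44, J=9
24-bit: (9<<18) | (34<<12) | (44<<6) | 9
      = 0x240000 | 0x022000 | 0x000B00 | 0x000009
      = 0x262B09
Bytes: (v>>16)&0xFF=26, (v>>8)&0xFF=2B, v&0xFF=09

Answer: 0x262B09 26 2B 09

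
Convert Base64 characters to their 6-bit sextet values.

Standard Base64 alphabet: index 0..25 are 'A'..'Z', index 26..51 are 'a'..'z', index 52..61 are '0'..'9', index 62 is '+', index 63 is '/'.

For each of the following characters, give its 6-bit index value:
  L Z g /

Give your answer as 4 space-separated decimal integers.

Answer: 11 25 32 63

Derivation:
'L': A..Z range, ord('L') − ord('A') = 11
'Z': A..Z range, ord('Z') − ord('A') = 25
'g': a..z range, 26 + ord('g') − ord('a') = 32
'/': index 63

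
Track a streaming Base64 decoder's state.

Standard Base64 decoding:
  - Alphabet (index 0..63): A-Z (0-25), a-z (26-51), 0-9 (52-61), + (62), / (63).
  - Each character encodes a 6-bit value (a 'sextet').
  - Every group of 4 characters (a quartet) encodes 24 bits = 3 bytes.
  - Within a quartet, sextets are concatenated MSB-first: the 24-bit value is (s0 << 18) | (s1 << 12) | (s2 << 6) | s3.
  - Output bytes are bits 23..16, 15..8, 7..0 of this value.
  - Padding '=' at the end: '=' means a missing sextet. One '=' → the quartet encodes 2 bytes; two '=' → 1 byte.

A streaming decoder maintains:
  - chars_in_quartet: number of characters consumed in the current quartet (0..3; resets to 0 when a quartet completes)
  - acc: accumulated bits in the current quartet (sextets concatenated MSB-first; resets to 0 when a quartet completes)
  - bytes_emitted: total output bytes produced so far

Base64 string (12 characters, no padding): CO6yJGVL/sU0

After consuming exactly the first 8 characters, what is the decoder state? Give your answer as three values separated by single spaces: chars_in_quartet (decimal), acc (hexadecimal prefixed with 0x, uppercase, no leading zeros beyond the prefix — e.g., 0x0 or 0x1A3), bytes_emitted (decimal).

After char 0 ('C'=2): chars_in_quartet=1 acc=0x2 bytes_emitted=0
After char 1 ('O'=14): chars_in_quartet=2 acc=0x8E bytes_emitted=0
After char 2 ('6'=58): chars_in_quartet=3 acc=0x23BA bytes_emitted=0
After char 3 ('y'=50): chars_in_quartet=4 acc=0x8EEB2 -> emit 08 EE B2, reset; bytes_emitted=3
After char 4 ('J'=9): chars_in_quartet=1 acc=0x9 bytes_emitted=3
After char 5 ('G'=6): chars_in_quartet=2 acc=0x246 bytes_emitted=3
After char 6 ('V'=21): chars_in_quartet=3 acc=0x9195 bytes_emitted=3
After char 7 ('L'=11): chars_in_quartet=4 acc=0x24654B -> emit 24 65 4B, reset; bytes_emitted=6

Answer: 0 0x0 6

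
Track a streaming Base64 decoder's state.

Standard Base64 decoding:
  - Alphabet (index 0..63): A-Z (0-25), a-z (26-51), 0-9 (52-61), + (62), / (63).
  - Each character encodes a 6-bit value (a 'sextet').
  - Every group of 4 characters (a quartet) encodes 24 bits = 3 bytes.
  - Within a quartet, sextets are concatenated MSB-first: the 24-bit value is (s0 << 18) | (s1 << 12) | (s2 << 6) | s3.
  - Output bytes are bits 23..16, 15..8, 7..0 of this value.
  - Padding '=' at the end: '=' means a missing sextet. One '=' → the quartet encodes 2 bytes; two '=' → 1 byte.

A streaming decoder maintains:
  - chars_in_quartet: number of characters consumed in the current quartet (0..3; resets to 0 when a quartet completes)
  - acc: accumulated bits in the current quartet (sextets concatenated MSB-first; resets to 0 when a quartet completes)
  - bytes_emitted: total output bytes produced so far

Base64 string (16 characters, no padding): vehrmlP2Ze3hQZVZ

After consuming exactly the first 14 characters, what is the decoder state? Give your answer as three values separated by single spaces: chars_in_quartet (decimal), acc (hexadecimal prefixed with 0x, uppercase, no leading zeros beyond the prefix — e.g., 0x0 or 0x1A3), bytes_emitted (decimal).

After char 0 ('v'=47): chars_in_quartet=1 acc=0x2F bytes_emitted=0
After char 1 ('e'=30): chars_in_quartet=2 acc=0xBDE bytes_emitted=0
After char 2 ('h'=33): chars_in_quartet=3 acc=0x2F7A1 bytes_emitted=0
After char 3 ('r'=43): chars_in_quartet=4 acc=0xBDE86B -> emit BD E8 6B, reset; bytes_emitted=3
After char 4 ('m'=38): chars_in_quartet=1 acc=0x26 bytes_emitted=3
After char 5 ('l'=37): chars_in_quartet=2 acc=0x9A5 bytes_emitted=3
After char 6 ('P'=15): chars_in_quartet=3 acc=0x2694F bytes_emitted=3
After char 7 ('2'=54): chars_in_quartet=4 acc=0x9A53F6 -> emit 9A 53 F6, reset; bytes_emitted=6
After char 8 ('Z'=25): chars_in_quartet=1 acc=0x19 bytes_emitted=6
After char 9 ('e'=30): chars_in_quartet=2 acc=0x65E bytes_emitted=6
After char 10 ('3'=55): chars_in_quartet=3 acc=0x197B7 bytes_emitted=6
After char 11 ('h'=33): chars_in_quartet=4 acc=0x65EDE1 -> emit 65 ED E1, reset; bytes_emitted=9
After char 12 ('Q'=16): chars_in_quartet=1 acc=0x10 bytes_emitted=9
After char 13 ('Z'=25): chars_in_quartet=2 acc=0x419 bytes_emitted=9

Answer: 2 0x419 9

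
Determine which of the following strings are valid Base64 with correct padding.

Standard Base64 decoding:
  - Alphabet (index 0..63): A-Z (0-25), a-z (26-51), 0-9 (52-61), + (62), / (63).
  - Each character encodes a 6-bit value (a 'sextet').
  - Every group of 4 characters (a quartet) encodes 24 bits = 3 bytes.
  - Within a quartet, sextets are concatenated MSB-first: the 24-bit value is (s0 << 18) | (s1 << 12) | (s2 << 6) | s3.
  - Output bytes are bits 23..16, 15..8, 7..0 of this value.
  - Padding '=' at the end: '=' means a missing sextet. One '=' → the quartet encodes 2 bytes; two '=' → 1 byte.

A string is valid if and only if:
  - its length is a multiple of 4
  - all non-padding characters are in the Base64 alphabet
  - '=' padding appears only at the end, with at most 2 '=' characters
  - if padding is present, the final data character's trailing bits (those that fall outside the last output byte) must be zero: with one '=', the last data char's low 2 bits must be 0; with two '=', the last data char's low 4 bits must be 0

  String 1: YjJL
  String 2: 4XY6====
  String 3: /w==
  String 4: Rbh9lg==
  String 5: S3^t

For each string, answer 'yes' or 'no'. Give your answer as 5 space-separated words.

String 1: 'YjJL' → valid
String 2: '4XY6====' → invalid (4 pad chars (max 2))
String 3: '/w==' → valid
String 4: 'Rbh9lg==' → valid
String 5: 'S3^t' → invalid (bad char(s): ['^'])

Answer: yes no yes yes no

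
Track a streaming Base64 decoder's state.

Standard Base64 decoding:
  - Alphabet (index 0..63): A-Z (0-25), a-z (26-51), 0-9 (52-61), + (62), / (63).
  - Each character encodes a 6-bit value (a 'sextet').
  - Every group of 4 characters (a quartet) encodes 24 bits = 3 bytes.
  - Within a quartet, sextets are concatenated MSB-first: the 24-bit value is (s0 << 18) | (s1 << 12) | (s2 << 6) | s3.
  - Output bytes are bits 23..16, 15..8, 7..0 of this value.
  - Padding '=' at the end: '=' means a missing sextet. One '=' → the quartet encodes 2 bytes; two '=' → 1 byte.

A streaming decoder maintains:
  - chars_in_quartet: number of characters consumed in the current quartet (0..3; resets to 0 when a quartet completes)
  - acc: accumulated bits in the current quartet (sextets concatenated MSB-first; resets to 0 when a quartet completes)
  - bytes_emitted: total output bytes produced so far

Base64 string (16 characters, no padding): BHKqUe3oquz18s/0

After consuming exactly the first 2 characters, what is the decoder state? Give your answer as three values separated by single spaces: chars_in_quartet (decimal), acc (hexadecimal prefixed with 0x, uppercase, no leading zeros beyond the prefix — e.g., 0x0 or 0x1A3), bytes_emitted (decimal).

After char 0 ('B'=1): chars_in_quartet=1 acc=0x1 bytes_emitted=0
After char 1 ('H'=7): chars_in_quartet=2 acc=0x47 bytes_emitted=0

Answer: 2 0x47 0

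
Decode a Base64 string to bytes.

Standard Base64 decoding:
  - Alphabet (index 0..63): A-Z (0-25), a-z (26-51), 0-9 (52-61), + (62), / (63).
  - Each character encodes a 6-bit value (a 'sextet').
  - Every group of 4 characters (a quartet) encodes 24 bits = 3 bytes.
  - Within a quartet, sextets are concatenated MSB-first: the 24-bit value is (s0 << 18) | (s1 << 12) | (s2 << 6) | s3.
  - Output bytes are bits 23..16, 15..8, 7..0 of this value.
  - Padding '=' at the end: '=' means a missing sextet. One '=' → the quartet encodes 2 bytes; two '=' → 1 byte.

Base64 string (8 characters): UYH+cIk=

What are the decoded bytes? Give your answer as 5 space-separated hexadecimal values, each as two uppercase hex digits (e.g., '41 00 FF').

After char 0 ('U'=20): chars_in_quartet=1 acc=0x14 bytes_emitted=0
After char 1 ('Y'=24): chars_in_quartet=2 acc=0x518 bytes_emitted=0
After char 2 ('H'=7): chars_in_quartet=3 acc=0x14607 bytes_emitted=0
After char 3 ('+'=62): chars_in_quartet=4 acc=0x5181FE -> emit 51 81 FE, reset; bytes_emitted=3
After char 4 ('c'=28): chars_in_quartet=1 acc=0x1C bytes_emitted=3
After char 5 ('I'=8): chars_in_quartet=2 acc=0x708 bytes_emitted=3
After char 6 ('k'=36): chars_in_quartet=3 acc=0x1C224 bytes_emitted=3
Padding '=': partial quartet acc=0x1C224 -> emit 70 89; bytes_emitted=5

Answer: 51 81 FE 70 89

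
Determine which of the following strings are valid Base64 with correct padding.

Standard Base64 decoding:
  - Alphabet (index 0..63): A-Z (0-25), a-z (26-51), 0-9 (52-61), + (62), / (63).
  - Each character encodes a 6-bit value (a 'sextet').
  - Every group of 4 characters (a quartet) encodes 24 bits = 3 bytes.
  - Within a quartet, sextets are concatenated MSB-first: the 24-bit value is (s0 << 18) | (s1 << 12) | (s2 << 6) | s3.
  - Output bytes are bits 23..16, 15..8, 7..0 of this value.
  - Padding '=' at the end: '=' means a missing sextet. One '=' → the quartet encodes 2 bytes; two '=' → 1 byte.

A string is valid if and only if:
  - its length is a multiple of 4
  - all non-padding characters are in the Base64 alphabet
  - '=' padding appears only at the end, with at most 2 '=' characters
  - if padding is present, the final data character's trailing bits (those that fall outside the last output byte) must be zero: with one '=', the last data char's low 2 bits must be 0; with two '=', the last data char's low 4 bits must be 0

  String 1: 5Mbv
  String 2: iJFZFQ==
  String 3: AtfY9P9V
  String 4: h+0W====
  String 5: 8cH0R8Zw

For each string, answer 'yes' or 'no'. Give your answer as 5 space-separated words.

Answer: yes yes yes no yes

Derivation:
String 1: '5Mbv' → valid
String 2: 'iJFZFQ==' → valid
String 3: 'AtfY9P9V' → valid
String 4: 'h+0W====' → invalid (4 pad chars (max 2))
String 5: '8cH0R8Zw' → valid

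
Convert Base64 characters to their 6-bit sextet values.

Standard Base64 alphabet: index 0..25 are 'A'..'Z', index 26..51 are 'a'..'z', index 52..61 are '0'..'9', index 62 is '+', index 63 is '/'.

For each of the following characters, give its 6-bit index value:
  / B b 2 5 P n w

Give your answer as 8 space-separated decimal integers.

Answer: 63 1 27 54 57 15 39 48

Derivation:
'/': index 63
'B': A..Z range, ord('B') − ord('A') = 1
'b': a..z range, 26 + ord('b') − ord('a') = 27
'2': 0..9 range, 52 + ord('2') − ord('0') = 54
'5': 0..9 range, 52 + ord('5') − ord('0') = 57
'P': A..Z range, ord('P') − ord('A') = 15
'n': a..z range, 26 + ord('n') − ord('a') = 39
'w': a..z range, 26 + ord('w') − ord('a') = 48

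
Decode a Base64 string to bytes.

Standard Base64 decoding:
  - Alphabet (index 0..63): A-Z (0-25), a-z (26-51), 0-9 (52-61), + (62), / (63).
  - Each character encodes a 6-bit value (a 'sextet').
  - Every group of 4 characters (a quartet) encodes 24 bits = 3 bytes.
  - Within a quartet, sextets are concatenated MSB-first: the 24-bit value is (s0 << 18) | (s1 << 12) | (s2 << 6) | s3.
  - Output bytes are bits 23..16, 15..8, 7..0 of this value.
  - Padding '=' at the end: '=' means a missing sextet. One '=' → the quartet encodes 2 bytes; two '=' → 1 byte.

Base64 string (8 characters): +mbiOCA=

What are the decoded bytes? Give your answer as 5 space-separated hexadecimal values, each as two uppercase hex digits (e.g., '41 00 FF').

Answer: FA 66 E2 38 20

Derivation:
After char 0 ('+'=62): chars_in_quartet=1 acc=0x3E bytes_emitted=0
After char 1 ('m'=38): chars_in_quartet=2 acc=0xFA6 bytes_emitted=0
After char 2 ('b'=27): chars_in_quartet=3 acc=0x3E99B bytes_emitted=0
After char 3 ('i'=34): chars_in_quartet=4 acc=0xFA66E2 -> emit FA 66 E2, reset; bytes_emitted=3
After char 4 ('O'=14): chars_in_quartet=1 acc=0xE bytes_emitted=3
After char 5 ('C'=2): chars_in_quartet=2 acc=0x382 bytes_emitted=3
After char 6 ('A'=0): chars_in_quartet=3 acc=0xE080 bytes_emitted=3
Padding '=': partial quartet acc=0xE080 -> emit 38 20; bytes_emitted=5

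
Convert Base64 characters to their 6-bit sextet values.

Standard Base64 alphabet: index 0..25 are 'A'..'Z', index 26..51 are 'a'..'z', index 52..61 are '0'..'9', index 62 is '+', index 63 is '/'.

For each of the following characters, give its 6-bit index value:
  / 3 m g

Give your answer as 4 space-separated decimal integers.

'/': index 63
'3': 0..9 range, 52 + ord('3') − ord('0') = 55
'm': a..z range, 26 + ord('m') − ord('a') = 38
'g': a..z range, 26 + ord('g') − ord('a') = 32

Answer: 63 55 38 32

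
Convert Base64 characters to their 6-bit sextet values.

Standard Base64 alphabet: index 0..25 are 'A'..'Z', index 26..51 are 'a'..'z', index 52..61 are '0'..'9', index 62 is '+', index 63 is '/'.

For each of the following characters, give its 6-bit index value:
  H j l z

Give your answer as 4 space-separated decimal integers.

'H': A..Z range, ord('H') − ord('A') = 7
'j': a..z range, 26 + ord('j') − ord('a') = 35
'l': a..z range, 26 + ord('l') − ord('a') = 37
'z': a..z range, 26 + ord('z') − ord('a') = 51

Answer: 7 35 37 51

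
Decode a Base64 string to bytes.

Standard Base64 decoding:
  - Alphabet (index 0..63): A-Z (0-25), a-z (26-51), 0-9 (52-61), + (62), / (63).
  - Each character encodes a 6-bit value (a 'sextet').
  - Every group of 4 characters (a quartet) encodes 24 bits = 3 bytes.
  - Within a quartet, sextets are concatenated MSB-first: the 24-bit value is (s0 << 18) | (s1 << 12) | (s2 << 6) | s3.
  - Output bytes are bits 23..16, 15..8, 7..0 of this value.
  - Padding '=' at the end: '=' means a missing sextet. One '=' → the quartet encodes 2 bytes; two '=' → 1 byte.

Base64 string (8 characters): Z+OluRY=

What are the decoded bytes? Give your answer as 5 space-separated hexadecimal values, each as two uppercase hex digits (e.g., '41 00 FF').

After char 0 ('Z'=25): chars_in_quartet=1 acc=0x19 bytes_emitted=0
After char 1 ('+'=62): chars_in_quartet=2 acc=0x67E bytes_emitted=0
After char 2 ('O'=14): chars_in_quartet=3 acc=0x19F8E bytes_emitted=0
After char 3 ('l'=37): chars_in_quartet=4 acc=0x67E3A5 -> emit 67 E3 A5, reset; bytes_emitted=3
After char 4 ('u'=46): chars_in_quartet=1 acc=0x2E bytes_emitted=3
After char 5 ('R'=17): chars_in_quartet=2 acc=0xB91 bytes_emitted=3
After char 6 ('Y'=24): chars_in_quartet=3 acc=0x2E458 bytes_emitted=3
Padding '=': partial quartet acc=0x2E458 -> emit B9 16; bytes_emitted=5

Answer: 67 E3 A5 B9 16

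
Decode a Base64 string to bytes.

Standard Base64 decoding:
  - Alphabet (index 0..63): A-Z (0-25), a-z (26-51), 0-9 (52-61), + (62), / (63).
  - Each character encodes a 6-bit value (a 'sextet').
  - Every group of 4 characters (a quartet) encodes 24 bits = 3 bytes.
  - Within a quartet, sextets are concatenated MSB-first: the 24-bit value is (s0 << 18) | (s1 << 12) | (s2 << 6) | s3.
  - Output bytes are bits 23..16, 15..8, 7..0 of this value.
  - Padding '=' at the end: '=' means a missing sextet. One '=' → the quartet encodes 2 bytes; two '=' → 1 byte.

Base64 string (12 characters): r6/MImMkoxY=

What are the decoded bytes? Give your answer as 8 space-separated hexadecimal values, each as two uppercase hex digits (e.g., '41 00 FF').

After char 0 ('r'=43): chars_in_quartet=1 acc=0x2B bytes_emitted=0
After char 1 ('6'=58): chars_in_quartet=2 acc=0xAFA bytes_emitted=0
After char 2 ('/'=63): chars_in_quartet=3 acc=0x2BEBF bytes_emitted=0
After char 3 ('M'=12): chars_in_quartet=4 acc=0xAFAFCC -> emit AF AF CC, reset; bytes_emitted=3
After char 4 ('I'=8): chars_in_quartet=1 acc=0x8 bytes_emitted=3
After char 5 ('m'=38): chars_in_quartet=2 acc=0x226 bytes_emitted=3
After char 6 ('M'=12): chars_in_quartet=3 acc=0x898C bytes_emitted=3
After char 7 ('k'=36): chars_in_quartet=4 acc=0x226324 -> emit 22 63 24, reset; bytes_emitted=6
After char 8 ('o'=40): chars_in_quartet=1 acc=0x28 bytes_emitted=6
After char 9 ('x'=49): chars_in_quartet=2 acc=0xA31 bytes_emitted=6
After char 10 ('Y'=24): chars_in_quartet=3 acc=0x28C58 bytes_emitted=6
Padding '=': partial quartet acc=0x28C58 -> emit A3 16; bytes_emitted=8

Answer: AF AF CC 22 63 24 A3 16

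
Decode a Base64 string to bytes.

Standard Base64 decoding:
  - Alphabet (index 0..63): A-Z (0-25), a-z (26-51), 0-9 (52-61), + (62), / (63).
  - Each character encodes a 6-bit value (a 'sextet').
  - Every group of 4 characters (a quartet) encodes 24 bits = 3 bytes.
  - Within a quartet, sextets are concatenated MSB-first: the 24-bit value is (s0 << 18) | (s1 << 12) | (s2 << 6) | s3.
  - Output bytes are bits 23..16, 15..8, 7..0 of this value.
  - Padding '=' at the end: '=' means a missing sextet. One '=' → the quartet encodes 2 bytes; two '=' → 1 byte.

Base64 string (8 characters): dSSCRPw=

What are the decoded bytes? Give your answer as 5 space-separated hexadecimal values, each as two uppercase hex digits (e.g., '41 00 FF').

After char 0 ('d'=29): chars_in_quartet=1 acc=0x1D bytes_emitted=0
After char 1 ('S'=18): chars_in_quartet=2 acc=0x752 bytes_emitted=0
After char 2 ('S'=18): chars_in_quartet=3 acc=0x1D492 bytes_emitted=0
After char 3 ('C'=2): chars_in_quartet=4 acc=0x752482 -> emit 75 24 82, reset; bytes_emitted=3
After char 4 ('R'=17): chars_in_quartet=1 acc=0x11 bytes_emitted=3
After char 5 ('P'=15): chars_in_quartet=2 acc=0x44F bytes_emitted=3
After char 6 ('w'=48): chars_in_quartet=3 acc=0x113F0 bytes_emitted=3
Padding '=': partial quartet acc=0x113F0 -> emit 44 FC; bytes_emitted=5

Answer: 75 24 82 44 FC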